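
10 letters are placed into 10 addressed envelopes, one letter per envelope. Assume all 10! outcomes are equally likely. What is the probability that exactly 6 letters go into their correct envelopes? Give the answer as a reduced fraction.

Favorable outcomes: C(10,6)·!4 = 210·9 = 1890.
Total outcomes: 10! = 3628800.
Probability = 1890/3628800 = 1/1920.

1/1920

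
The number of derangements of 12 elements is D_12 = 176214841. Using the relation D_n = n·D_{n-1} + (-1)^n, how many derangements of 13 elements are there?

D_13 = 13·176214841 - 1 = 2290792932.

2290792932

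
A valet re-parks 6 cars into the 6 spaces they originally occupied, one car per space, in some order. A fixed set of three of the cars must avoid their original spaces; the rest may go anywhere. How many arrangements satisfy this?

426

Inclusion-exclusion on the 3 forbidden self-matches:
Σ_{j=0}^{3} (-1)^j C(3,j)(6-j)!
= C(3,0)·6! - C(3,1)·5! + C(3,2)·4! - C(3,3)·3!
= 720 - 360 + 72 - 6
= 426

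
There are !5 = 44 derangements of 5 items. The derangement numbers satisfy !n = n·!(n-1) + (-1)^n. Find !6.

265

!6 = 6·44 + 1 = 265.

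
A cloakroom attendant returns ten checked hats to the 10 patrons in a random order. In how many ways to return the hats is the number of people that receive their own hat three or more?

291394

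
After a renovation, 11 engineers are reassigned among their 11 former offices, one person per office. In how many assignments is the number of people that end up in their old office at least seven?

3356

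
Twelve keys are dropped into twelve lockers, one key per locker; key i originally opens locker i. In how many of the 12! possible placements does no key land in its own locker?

176214841

!12 is the nearest integer to 12!/e.
12! = 479001600, and 479001600/e ≈ 176214840.93, so !12 = 176214841.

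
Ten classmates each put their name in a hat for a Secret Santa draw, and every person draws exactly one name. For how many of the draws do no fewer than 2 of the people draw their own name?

958879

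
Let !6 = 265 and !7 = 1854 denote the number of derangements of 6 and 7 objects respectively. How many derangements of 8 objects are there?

!8 = (8-1)·(!7 + !6) = 7·(1854 + 265) = 7·2119 = 14833.

14833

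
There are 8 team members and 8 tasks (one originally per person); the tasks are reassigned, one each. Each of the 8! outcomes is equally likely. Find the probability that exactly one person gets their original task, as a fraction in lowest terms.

Favorable outcomes: C(8,1)·!7 = 8·1854 = 14832.
Total outcomes: 8! = 40320.
Probability = 14832/40320 = 103/280.

103/280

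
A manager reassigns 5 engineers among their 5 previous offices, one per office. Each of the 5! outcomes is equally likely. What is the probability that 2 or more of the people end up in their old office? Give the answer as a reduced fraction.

Favorable outcomes: Σ_{i≥2} C(5,i)·!(5-i) = 10·2 + 10·1 + 5·0 + 1·1 = 31.
Total outcomes: 5! = 120.
Probability = 31/120 = 31/120.

31/120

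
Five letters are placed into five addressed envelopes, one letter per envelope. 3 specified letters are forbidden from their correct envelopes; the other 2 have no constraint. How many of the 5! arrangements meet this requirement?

64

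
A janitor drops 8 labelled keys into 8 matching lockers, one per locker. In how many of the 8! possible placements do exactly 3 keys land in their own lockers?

Pick the 3 fixed positions: C(8,3) = 56 ways.
The other 5 form a derangement: !5 = 44.
Total: 56 × 44 = 2464.

2464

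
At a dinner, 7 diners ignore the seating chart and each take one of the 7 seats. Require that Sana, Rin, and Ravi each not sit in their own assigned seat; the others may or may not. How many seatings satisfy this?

Inclusion-exclusion on the 3 forbidden self-matches:
Σ_{j=0}^{3} (-1)^j C(3,j)(7-j)!
= C(3,0)·7! - C(3,1)·6! + C(3,2)·5! - C(3,3)·4!
= 5040 - 2160 + 360 - 24
= 3216

3216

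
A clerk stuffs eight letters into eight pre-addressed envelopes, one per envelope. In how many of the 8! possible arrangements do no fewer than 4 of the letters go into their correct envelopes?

771

Sum C(8,i)·!(8-i) for i = 4..8:
  i=4: C(8,4)·!4 = 70·9 = 630
  i=5: C(8,5)·!3 = 56·2 = 112
  i=6: C(8,6)·!2 = 28·1 = 28
  i=7: C(8,7)·!1 = 8·0 = 0
  i=8: C(8,8)·!0 = 1·1 = 1
Total = 771.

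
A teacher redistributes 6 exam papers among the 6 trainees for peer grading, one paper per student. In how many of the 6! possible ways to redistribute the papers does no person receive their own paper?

By inclusion-exclusion, !6 = Σ (-1)^k · 6!/k! for k=0..6
= 6! - 6!/1! + 6!/2! - 6!/3! + 6!/4! - 6!/5! + 6!/6!
= 720 - 720 + 360 - 120 + 30 - 6 + 1
= 265

265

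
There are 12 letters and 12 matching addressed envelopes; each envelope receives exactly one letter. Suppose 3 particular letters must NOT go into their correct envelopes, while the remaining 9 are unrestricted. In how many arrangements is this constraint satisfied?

Inclusion-exclusion on the 3 forbidden self-matches:
Σ_{j=0}^{3} (-1)^j C(3,j)(12-j)!
= C(3,0)·12! - C(3,1)·11! + C(3,2)·10! - C(3,3)·9!
= 479001600 - 119750400 + 10886400 - 362880
= 369774720

369774720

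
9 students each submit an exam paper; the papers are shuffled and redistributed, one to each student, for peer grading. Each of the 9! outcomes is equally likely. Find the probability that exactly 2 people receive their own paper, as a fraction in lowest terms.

103/560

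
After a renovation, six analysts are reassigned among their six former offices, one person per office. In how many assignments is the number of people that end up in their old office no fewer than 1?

# with exactly i fixed is C(6,i)·!(6-i); sum over i=1..6:
  i=1: C(6,1)·!5 = 6·44 = 264
  i=2: C(6,2)·!4 = 15·9 = 135
  i=3: C(6,3)·!3 = 20·2 = 40
  i=4: C(6,4)·!2 = 15·1 = 15
  i=5: C(6,5)·!1 = 6·0 = 0
  i=6: C(6,6)·!0 = 1·1 = 1
Total = 455.

455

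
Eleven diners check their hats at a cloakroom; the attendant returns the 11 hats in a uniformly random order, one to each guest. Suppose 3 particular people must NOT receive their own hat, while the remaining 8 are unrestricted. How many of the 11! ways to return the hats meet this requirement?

Let A_j be the event that the j-th constrained one is fixed. By inclusion-exclusion over the 3 events:
Σ_{j=0}^{3} (-1)^j C(3,j)(11-j)!
= C(3,0)·11! - C(3,1)·10! + C(3,2)·9! - C(3,3)·8!
= 39916800 - 10886400 + 1088640 - 40320
= 30078720

30078720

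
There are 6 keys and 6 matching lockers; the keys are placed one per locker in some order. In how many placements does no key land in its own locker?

265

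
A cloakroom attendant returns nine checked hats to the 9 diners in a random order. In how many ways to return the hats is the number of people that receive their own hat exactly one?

Choose which one of the 9 is fixed: C(9,1) = 9.
The other 8 form a derangement: !8 = 14833.
Total: 9 × 14833 = 133497.

133497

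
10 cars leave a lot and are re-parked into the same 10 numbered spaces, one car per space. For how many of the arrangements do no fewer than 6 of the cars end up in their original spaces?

2176

# with exactly i fixed is C(10,i)·!(10-i); sum over i=6..10:
  i=6: C(10,6)·!4 = 210·9 = 1890
  i=7: C(10,7)·!3 = 120·2 = 240
  i=8: C(10,8)·!2 = 45·1 = 45
  i=9: C(10,9)·!1 = 10·0 = 0
  i=10: C(10,10)·!0 = 1·1 = 1
Total = 2176.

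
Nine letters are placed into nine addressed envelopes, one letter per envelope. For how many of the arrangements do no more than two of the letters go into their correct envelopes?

# with exactly i fixed is C(9,i)·!(9-i); sum over i=0..2:
  i=0: C(9,0)·!9 = 1·133496 = 133496
  i=1: C(9,1)·!8 = 9·14833 = 133497
  i=2: C(9,2)·!7 = 36·1854 = 66744
Total = 333737.

333737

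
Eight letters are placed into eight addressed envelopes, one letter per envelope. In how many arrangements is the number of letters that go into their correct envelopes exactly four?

630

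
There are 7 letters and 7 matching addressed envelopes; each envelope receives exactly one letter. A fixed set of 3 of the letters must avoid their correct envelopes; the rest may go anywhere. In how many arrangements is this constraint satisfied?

3216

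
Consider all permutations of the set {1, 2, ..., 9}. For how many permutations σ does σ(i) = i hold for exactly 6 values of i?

Pick the 6 fixed positions: C(9,6) = 84 ways.
The other 3 form a derangement: !3 = 2.
Total: 84 × 2 = 168.

168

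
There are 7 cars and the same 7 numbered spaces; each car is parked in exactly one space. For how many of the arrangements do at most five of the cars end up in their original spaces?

5039

Sum C(7,i)·!(7-i) for i = 0..5:
  i=0: C(7,0)·!7 = 1·1854 = 1854
  i=1: C(7,1)·!6 = 7·265 = 1855
  i=2: C(7,2)·!5 = 21·44 = 924
  i=3: C(7,3)·!4 = 35·9 = 315
  i=4: C(7,4)·!3 = 35·2 = 70
  i=5: C(7,5)·!2 = 21·1 = 21
Total = 5039.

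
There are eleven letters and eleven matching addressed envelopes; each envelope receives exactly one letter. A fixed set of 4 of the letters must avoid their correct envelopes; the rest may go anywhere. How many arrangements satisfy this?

Let A_j be the event that the j-th constrained one is fixed. By inclusion-exclusion over the 4 events:
Σ_{j=0}^{4} (-1)^j C(4,j)(11-j)!
= C(4,0)·11! - C(4,1)·10! + C(4,2)·9! - C(4,3)·8! + C(4,4)·7!
= 39916800 - 14515200 + 2177280 - 161280 + 5040
= 27422640

27422640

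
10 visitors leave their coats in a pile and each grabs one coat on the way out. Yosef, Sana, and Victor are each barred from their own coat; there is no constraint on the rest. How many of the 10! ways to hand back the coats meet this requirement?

2656080

Let A_j be the event that the j-th constrained one is fixed. By inclusion-exclusion over the 3 events:
Σ_{j=0}^{3} (-1)^j C(3,j)(10-j)!
= C(3,0)·10! - C(3,1)·9! + C(3,2)·8! - C(3,3)·7!
= 3628800 - 1088640 + 120960 - 5040
= 2656080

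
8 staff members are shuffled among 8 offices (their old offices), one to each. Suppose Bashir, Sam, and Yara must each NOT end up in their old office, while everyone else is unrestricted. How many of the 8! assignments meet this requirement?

27240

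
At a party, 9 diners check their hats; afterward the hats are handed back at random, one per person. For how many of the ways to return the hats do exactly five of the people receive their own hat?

1134

Choose which 5 of the 9 are fixed: C(9,5) = 126.
The remaining 4 must be deranged: !4 = 9.
Total: 126 × 9 = 1134.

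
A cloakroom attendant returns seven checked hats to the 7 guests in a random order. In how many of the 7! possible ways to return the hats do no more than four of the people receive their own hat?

# with exactly i fixed is C(7,i)·!(7-i); sum over i=0..4:
  i=0: C(7,0)·!7 = 1·1854 = 1854
  i=1: C(7,1)·!6 = 7·265 = 1855
  i=2: C(7,2)·!5 = 21·44 = 924
  i=3: C(7,3)·!4 = 35·9 = 315
  i=4: C(7,4)·!3 = 35·2 = 70
Total = 5018.

5018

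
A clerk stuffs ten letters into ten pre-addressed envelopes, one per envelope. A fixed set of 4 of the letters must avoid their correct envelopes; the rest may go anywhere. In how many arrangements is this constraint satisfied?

Let A_j be the event that the j-th constrained one is fixed. By inclusion-exclusion over the 4 events:
Σ_{j=0}^{4} (-1)^j C(4,j)(10-j)!
= C(4,0)·10! - C(4,1)·9! + C(4,2)·8! - C(4,3)·7! + C(4,4)·6!
= 3628800 - 1451520 + 241920 - 20160 + 720
= 2399760

2399760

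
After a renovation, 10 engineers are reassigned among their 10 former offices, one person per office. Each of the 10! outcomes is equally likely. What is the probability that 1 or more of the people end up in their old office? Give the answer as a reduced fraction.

28319/44800

Favorable outcomes: Σ_{i≥1} C(10,i)·!(10-i) = 10·133496 + 45·14833 + 120·1854 + 210·265 + 252·44 + 210·9 + 120·2 + 45·1 + 10·0 + 1·1 = 2293839.
Total outcomes: 10! = 3628800.
Probability = 2293839/3628800 = 28319/44800.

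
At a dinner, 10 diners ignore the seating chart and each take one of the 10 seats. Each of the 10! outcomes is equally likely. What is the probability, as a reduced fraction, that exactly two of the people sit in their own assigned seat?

Favorable outcomes: C(10,2)·!8 = 45·14833 = 667485.
Total outcomes: 10! = 3628800.
Probability = 667485/3628800 = 2119/11520.

2119/11520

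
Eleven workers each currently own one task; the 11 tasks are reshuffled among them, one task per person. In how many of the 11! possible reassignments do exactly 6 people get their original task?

Choose which 6 of the 11 are fixed: C(11,6) = 462.
The other 5 form a derangement: !5 = 44.
Total: 462 × 44 = 20328.

20328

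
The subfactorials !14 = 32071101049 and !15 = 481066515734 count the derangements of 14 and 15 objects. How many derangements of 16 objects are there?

7697064251745

!16 = (16-1)·(!15 + !14) = 15·(481066515734 + 32071101049) = 15·513137616783 = 7697064251745.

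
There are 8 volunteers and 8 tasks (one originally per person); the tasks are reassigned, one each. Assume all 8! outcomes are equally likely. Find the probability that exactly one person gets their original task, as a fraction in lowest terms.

103/280

Favorable outcomes: C(8,1)·!7 = 8·1854 = 14832.
Total outcomes: 8! = 40320.
Probability = 14832/40320 = 103/280.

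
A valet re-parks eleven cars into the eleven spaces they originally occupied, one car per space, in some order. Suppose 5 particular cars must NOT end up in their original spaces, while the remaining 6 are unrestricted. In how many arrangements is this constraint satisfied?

Let A_j be the event that the j-th constrained one is fixed. By inclusion-exclusion over the 5 events:
Σ_{j=0}^{5} (-1)^j C(5,j)(11-j)!
= C(5,0)·11! - C(5,1)·10! + C(5,2)·9! - C(5,3)·8! + C(5,4)·7! - C(5,5)·6!
= 39916800 - 18144000 + 3628800 - 403200 + 25200 - 720
= 25022880

25022880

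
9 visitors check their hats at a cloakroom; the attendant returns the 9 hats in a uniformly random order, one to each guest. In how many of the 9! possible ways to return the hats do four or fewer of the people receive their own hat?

361541

Sum C(9,i)·!(9-i) for i = 0..4:
  i=0: C(9,0)·!9 = 1·133496 = 133496
  i=1: C(9,1)·!8 = 9·14833 = 133497
  i=2: C(9,2)·!7 = 36·1854 = 66744
  i=3: C(9,3)·!6 = 84·265 = 22260
  i=4: C(9,4)·!5 = 126·44 = 5544
Total = 361541.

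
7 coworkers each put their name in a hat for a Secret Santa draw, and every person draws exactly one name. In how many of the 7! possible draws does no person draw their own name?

1854

The number of derangements of 7 is !7 = Σ_{k=0}^{7} (-1)^k·7!/k!
= 7! - 7!/1! + 7!/2! - 7!/3! + 7!/4! - 7!/5! + 7!/6! - 7!/7!
= 5040 - 5040 + 2520 - 840 + 210 - 42 + 7 - 1
= 1854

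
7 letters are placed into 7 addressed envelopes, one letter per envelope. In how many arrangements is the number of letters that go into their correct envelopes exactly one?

1855

Choose which one of the 7 is fixed: C(7,1) = 7.
The other 6 form a derangement: !6 = 265.
Total: 7 × 265 = 1855.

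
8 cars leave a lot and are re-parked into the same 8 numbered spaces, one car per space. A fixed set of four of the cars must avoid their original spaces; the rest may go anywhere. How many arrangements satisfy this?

24024

Let A_j be the event that the j-th constrained one is fixed. By inclusion-exclusion over the 4 events:
Σ_{j=0}^{4} (-1)^j C(4,j)(8-j)!
= C(4,0)·8! - C(4,1)·7! + C(4,2)·6! - C(4,3)·5! + C(4,4)·4!
= 40320 - 20160 + 4320 - 480 + 24
= 24024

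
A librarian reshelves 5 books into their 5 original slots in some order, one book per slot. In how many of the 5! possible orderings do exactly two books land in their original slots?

20

Choose which 2 of the 5 are fixed: C(5,2) = 10.
The remaining 3 must be deranged: !3 = 2.
Total: 10 × 2 = 20.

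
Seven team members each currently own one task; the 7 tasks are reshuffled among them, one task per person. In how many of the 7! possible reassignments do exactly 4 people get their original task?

70

Choose which 4 of the 7 are fixed: C(7,4) = 35.
The remaining 3 must be deranged: !3 = 2.
Total: 35 × 2 = 70.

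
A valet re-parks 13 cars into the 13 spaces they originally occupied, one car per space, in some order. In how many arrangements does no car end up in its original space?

By inclusion-exclusion, !13 = Σ (-1)^k · 13!/k! for k=0..13
= 13! - 13!/1! + 13!/2! - 13!/3! + 13!/4! - 13!/5! + 13!/6! - 13!/7! + 13!/8! - 13!/9! + 13!/10! - 13!/11! + 13!/12! - 13!/13!
= 6227020800 - 6227020800 + 3113510400 - 1037836800 + 259459200 - 51891840 + 8648640 - 1235520 + 154440 - 17160 + 1716 - 156 + 13 - 1
= 2290792932

2290792932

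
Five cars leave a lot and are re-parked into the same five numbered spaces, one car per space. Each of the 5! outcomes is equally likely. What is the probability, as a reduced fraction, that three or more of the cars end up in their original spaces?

11/120

Favorable outcomes: Σ_{i≥3} C(5,i)·!(5-i) = 10·1 + 5·0 + 1·1 = 11.
Total outcomes: 5! = 120.
Probability = 11/120 = 11/120.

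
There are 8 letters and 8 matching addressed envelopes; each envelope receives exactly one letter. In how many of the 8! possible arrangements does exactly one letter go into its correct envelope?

Pick the single fixed position: C(8,1) = 8 ways.
The other 7 form a derangement: !7 = 1854.
Total: 8 × 1854 = 14832.

14832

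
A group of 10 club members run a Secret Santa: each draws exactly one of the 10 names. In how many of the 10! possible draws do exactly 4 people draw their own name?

55650

Choose which 4 of the 10 are fixed: C(10,4) = 210.
The remaining 6 must be deranged: !6 = 265.
Total: 210 × 265 = 55650.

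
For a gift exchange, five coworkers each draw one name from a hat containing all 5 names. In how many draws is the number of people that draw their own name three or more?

Sum C(5,i)·!(5-i) for i = 3..5:
  i=3: C(5,3)·!2 = 10·1 = 10
  i=4: C(5,4)·!1 = 5·0 = 0
  i=5: C(5,5)·!0 = 1·1 = 1
Total = 11.

11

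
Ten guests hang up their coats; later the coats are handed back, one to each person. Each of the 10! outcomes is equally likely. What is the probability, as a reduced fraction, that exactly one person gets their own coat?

16687/45360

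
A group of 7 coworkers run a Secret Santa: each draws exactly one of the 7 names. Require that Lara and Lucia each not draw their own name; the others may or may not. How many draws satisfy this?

3720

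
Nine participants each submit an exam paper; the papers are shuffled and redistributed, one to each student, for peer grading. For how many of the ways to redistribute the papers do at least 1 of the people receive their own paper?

229384

Sum C(9,i)·!(9-i) for i = 1..9:
  i=1: C(9,1)·!8 = 9·14833 = 133497
  i=2: C(9,2)·!7 = 36·1854 = 66744
  i=3: C(9,3)·!6 = 84·265 = 22260
  i=4: C(9,4)·!5 = 126·44 = 5544
  i=5: C(9,5)·!4 = 126·9 = 1134
  i=6: C(9,6)·!3 = 84·2 = 168
  i=7: C(9,7)·!2 = 36·1 = 36
  i=8: C(9,8)·!1 = 9·0 = 0
  i=9: C(9,9)·!0 = 1·1 = 1
Total = 229384.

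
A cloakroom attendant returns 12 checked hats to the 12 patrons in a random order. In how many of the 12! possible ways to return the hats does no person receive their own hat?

176214841

Recurrence: !12 = 11·(!11 + !10).
!12 = 11·(14684570 + 1334961) = 11·16019531 = 176214841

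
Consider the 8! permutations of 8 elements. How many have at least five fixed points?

Sum C(8,i)·!(8-i) for i = 5..8:
  i=5: C(8,5)·!3 = 56·2 = 112
  i=6: C(8,6)·!2 = 28·1 = 28
  i=7: C(8,7)·!1 = 8·0 = 0
  i=8: C(8,8)·!0 = 1·1 = 1
Total = 141.

141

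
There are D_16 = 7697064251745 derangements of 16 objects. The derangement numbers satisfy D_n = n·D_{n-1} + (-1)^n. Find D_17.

D_17 = 17·7697064251745 - 1 = 130850092279664.

130850092279664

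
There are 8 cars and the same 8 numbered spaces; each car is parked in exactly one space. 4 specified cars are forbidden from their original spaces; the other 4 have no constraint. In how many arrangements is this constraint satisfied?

Inclusion-exclusion on the 4 forbidden self-matches:
Σ_{j=0}^{4} (-1)^j C(4,j)(8-j)!
= C(4,0)·8! - C(4,1)·7! + C(4,2)·6! - C(4,3)·5! + C(4,4)·4!
= 40320 - 20160 + 4320 - 480 + 24
= 24024

24024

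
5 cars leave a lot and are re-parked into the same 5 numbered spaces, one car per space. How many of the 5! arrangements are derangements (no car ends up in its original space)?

44

!5 = 5! · Σ_{k=0}^{5} (-1)^k/k!
= 5! - 5!/1! + 5!/2! - 5!/3! + 5!/4! - 5!/5!
= 120 - 120 + 60 - 20 + 5 - 1
= 44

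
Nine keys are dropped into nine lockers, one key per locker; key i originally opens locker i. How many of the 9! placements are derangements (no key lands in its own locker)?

133496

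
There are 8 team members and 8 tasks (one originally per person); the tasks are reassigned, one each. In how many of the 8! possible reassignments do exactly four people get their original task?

Pick the 4 fixed positions: C(8,4) = 70 ways.
The remaining 4 must be deranged: !4 = 9.
Total: 70 × 9 = 630.

630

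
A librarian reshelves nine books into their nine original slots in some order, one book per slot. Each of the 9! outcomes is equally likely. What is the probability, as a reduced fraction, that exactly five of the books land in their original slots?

1/320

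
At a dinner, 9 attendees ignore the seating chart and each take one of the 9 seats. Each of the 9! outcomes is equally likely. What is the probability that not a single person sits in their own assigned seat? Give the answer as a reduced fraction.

16687/45360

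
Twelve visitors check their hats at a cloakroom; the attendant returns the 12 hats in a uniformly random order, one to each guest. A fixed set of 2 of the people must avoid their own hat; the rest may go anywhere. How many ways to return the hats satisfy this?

Let A_j be the event that the j-th constrained one is fixed. By inclusion-exclusion over the 2 events:
Σ_{j=0}^{2} (-1)^j C(2,j)(12-j)!
= C(2,0)·12! - C(2,1)·11! + C(2,2)·10!
= 479001600 - 79833600 + 3628800
= 402796800

402796800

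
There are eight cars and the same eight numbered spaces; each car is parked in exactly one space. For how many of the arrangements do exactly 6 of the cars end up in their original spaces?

28

Choose which 6 of the 8 are fixed: C(8,6) = 28.
The remaining 2 must be deranged: !2 = 1.
Total: 28 × 1 = 28.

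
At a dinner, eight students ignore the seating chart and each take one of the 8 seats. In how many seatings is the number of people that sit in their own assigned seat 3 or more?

3235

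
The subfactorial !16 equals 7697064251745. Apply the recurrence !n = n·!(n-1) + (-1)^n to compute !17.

130850092279664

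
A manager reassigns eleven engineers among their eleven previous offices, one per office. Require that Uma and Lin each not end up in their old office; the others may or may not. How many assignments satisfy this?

Let A_j be the event that the j-th constrained one is fixed. By inclusion-exclusion over the 2 events:
Σ_{j=0}^{2} (-1)^j C(2,j)(11-j)!
= C(2,0)·11! - C(2,1)·10! + C(2,2)·9!
= 39916800 - 7257600 + 362880
= 33022080

33022080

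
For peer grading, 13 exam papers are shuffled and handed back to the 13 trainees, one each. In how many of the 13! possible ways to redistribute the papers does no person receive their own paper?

2290792932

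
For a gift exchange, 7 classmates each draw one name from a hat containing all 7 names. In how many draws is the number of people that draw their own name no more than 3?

Sum C(7,i)·!(7-i) for i = 0..3:
  i=0: C(7,0)·!7 = 1·1854 = 1854
  i=1: C(7,1)·!6 = 7·265 = 1855
  i=2: C(7,2)·!5 = 21·44 = 924
  i=3: C(7,3)·!4 = 35·9 = 315
Total = 4948.

4948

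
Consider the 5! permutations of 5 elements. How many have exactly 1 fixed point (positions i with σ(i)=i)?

45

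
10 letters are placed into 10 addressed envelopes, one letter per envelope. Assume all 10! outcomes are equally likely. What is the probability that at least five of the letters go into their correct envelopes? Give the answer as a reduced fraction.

829/226800

Favorable outcomes: Σ_{i≥5} C(10,i)·!(10-i) = 252·44 + 210·9 + 120·2 + 45·1 + 10·0 + 1·1 = 13264.
Total outcomes: 10! = 3628800.
Probability = 13264/3628800 = 829/226800.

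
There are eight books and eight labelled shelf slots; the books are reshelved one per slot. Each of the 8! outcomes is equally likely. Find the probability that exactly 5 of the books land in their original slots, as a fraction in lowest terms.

1/360

Favorable outcomes: C(8,5)·!3 = 56·2 = 112.
Total outcomes: 8! = 40320.
Probability = 112/40320 = 1/360.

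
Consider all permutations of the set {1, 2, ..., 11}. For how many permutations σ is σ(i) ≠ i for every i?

14684570

!11 is the nearest integer to 11!/e.
11! = 39916800, and 39916800/e ≈ 14684570.08, so !11 = 14684570.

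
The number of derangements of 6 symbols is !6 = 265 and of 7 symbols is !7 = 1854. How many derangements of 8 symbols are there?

!8 = (8-1)·(!7 + !6) = 7·(1854 + 265) = 7·2119 = 14833.

14833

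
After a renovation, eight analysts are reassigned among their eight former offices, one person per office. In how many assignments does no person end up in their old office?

By inclusion-exclusion, !8 = Σ (-1)^k · 8!/k! for k=0..8
= 8! - 8!/1! + 8!/2! - 8!/3! + 8!/4! - 8!/5! + 8!/6! - 8!/7! + 8!/8!
= 40320 - 40320 + 20160 - 6720 + 1680 - 336 + 56 - 8 + 1
= 14833

14833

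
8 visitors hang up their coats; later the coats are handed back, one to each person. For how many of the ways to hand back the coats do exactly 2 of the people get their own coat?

7420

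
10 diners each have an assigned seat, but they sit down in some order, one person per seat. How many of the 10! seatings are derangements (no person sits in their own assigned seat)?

!10 = 10! · Σ_{k=0}^{10} (-1)^k/k!
= 10! - 10!/1! + 10!/2! - 10!/3! + 10!/4! - 10!/5! + 10!/6! - 10!/7! + 10!/8! - 10!/9! + 10!/10!
= 3628800 - 3628800 + 1814400 - 604800 + 151200 - 30240 + 5040 - 720 + 90 - 10 + 1
= 1334961

1334961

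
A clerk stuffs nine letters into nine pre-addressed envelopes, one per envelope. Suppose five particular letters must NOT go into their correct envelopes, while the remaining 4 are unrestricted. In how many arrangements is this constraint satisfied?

205056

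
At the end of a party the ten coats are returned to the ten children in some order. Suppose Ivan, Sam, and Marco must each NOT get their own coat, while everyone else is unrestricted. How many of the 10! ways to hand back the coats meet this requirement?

Let A_j be the event that the j-th constrained one is fixed. By inclusion-exclusion over the 3 events:
Σ_{j=0}^{3} (-1)^j C(3,j)(10-j)!
= C(3,0)·10! - C(3,1)·9! + C(3,2)·8! - C(3,3)·7!
= 3628800 - 1088640 + 120960 - 5040
= 2656080

2656080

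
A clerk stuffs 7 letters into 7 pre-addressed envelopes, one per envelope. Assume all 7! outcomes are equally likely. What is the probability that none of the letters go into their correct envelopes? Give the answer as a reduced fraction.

103/280

Favorable outcomes: !7 = 1854.
Total outcomes: 7! = 5040.
Probability = 1854/5040 = 103/280.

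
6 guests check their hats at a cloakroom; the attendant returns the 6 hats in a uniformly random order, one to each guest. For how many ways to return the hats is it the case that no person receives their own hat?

By inclusion-exclusion, !6 = Σ (-1)^k · 6!/k! for k=0..6
= 6! - 6!/1! + 6!/2! - 6!/3! + 6!/4! - 6!/5! + 6!/6!
= 720 - 720 + 360 - 120 + 30 - 6 + 1
= 265

265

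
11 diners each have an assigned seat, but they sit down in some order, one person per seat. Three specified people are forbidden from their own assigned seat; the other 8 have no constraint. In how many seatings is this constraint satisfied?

30078720

Let A_j be the event that the j-th constrained one is fixed. By inclusion-exclusion over the 3 events:
Σ_{j=0}^{3} (-1)^j C(3,j)(11-j)!
= C(3,0)·11! - C(3,1)·10! + C(3,2)·9! - C(3,3)·8!
= 39916800 - 10886400 + 1088640 - 40320
= 30078720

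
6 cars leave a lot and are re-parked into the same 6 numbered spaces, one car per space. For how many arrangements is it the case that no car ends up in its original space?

265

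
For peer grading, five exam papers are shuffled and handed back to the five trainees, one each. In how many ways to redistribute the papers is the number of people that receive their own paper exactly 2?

Choose which 2 of the 5 are fixed: C(5,2) = 10.
The remaining 3 must be deranged: !3 = 2.
Total: 10 × 2 = 20.

20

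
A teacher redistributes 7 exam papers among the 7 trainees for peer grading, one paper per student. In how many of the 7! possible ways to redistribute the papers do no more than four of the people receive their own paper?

5018

# with exactly i fixed is C(7,i)·!(7-i); sum over i=0..4:
  i=0: C(7,0)·!7 = 1·1854 = 1854
  i=1: C(7,1)·!6 = 7·265 = 1855
  i=2: C(7,2)·!5 = 21·44 = 924
  i=3: C(7,3)·!4 = 35·9 = 315
  i=4: C(7,4)·!3 = 35·2 = 70
Total = 5018.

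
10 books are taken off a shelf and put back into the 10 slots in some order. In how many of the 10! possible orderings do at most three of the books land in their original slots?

Sum C(10,i)·!(10-i) for i = 0..3:
  i=0: C(10,0)·!10 = 1·1334961 = 1334961
  i=1: C(10,1)·!9 = 10·133496 = 1334960
  i=2: C(10,2)·!8 = 45·14833 = 667485
  i=3: C(10,3)·!7 = 120·1854 = 222480
Total = 3559886.

3559886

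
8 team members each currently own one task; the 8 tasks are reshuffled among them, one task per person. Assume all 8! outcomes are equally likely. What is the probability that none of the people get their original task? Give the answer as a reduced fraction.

2119/5760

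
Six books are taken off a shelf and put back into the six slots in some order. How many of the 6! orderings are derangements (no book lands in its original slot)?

Use !n = n·!(n-1) + (-1)^n.
!6 = 6·44 + 1 = 265

265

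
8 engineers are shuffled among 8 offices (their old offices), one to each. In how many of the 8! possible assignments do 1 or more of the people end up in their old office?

25487

# with exactly i fixed is C(8,i)·!(8-i); sum over i=1..8:
  i=1: C(8,1)·!7 = 8·1854 = 14832
  i=2: C(8,2)·!6 = 28·265 = 7420
  i=3: C(8,3)·!5 = 56·44 = 2464
  i=4: C(8,4)·!4 = 70·9 = 630
  i=5: C(8,5)·!3 = 56·2 = 112
  i=6: C(8,6)·!2 = 28·1 = 28
  i=7: C(8,7)·!1 = 8·0 = 0
  i=8: C(8,8)·!0 = 1·1 = 1
Total = 25487.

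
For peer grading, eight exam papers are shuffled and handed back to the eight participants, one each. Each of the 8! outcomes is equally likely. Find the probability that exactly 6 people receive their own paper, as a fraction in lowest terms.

1/1440

Favorable outcomes: C(8,6)·!2 = 28·1 = 28.
Total outcomes: 8! = 40320.
Probability = 28/40320 = 1/1440.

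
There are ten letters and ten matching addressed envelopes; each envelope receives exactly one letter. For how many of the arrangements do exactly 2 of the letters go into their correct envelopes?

Pick the 2 fixed positions: C(10,2) = 45 ways.
The other 8 form a derangement: !8 = 14833.
Total: 45 × 14833 = 667485.

667485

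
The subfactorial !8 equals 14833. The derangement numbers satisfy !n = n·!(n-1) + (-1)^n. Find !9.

!9 = 9·14833 - 1 = 133496.

133496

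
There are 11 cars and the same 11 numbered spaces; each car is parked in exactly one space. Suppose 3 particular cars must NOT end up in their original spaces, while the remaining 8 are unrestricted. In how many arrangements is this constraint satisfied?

30078720

Inclusion-exclusion on the 3 forbidden self-matches:
Σ_{j=0}^{3} (-1)^j C(3,j)(11-j)!
= C(3,0)·11! - C(3,1)·10! + C(3,2)·9! - C(3,3)·8!
= 39916800 - 10886400 + 1088640 - 40320
= 30078720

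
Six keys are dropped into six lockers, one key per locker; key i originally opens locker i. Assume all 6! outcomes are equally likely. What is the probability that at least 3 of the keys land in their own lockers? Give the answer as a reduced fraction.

7/90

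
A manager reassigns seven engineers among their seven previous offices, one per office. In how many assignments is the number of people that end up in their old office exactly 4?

70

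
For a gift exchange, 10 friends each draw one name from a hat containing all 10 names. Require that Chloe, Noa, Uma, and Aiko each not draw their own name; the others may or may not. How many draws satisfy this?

2399760

Inclusion-exclusion on the 4 forbidden self-matches:
Σ_{j=0}^{4} (-1)^j C(4,j)(10-j)!
= C(4,0)·10! - C(4,1)·9! + C(4,2)·8! - C(4,3)·7! + C(4,4)·6!
= 3628800 - 1451520 + 241920 - 20160 + 720
= 2399760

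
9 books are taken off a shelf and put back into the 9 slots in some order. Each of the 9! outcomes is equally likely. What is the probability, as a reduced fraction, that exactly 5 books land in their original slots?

Favorable outcomes: C(9,5)·!4 = 126·9 = 1134.
Total outcomes: 9! = 362880.
Probability = 1134/362880 = 1/320.

1/320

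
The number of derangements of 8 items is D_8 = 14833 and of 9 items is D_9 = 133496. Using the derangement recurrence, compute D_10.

1334961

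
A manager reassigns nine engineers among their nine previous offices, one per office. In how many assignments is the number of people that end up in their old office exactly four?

5544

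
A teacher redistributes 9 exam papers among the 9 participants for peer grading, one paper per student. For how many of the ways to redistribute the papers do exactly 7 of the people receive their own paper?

36

Choose which 7 of the 9 are fixed: C(9,7) = 36.
The other 2 form a derangement: !2 = 1.
Total: 36 × 1 = 36.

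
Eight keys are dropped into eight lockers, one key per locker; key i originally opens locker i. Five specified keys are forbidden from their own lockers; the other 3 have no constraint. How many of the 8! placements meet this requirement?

Let A_j be the event that the j-th constrained one is fixed. By inclusion-exclusion over the 5 events:
Σ_{j=0}^{5} (-1)^j C(5,j)(8-j)!
= C(5,0)·8! - C(5,1)·7! + C(5,2)·6! - C(5,3)·5! + C(5,4)·4! - C(5,5)·3!
= 40320 - 25200 + 7200 - 1200 + 120 - 6
= 21234

21234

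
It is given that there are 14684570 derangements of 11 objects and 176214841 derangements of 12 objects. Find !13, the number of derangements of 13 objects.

2290792932

!13 = (13-1)·(!12 + !11) = 12·(176214841 + 14684570) = 12·190899411 = 2290792932.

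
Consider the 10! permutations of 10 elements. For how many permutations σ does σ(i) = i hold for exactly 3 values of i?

Pick the 3 fixed positions: C(10,3) = 120 ways.
The remaining 7 must be deranged: !7 = 1854.
Total: 120 × 1854 = 222480.

222480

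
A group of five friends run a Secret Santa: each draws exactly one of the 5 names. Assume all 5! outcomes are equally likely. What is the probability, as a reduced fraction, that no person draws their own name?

Favorable outcomes: !5 = 44.
Total outcomes: 5! = 120.
Probability = 44/120 = 11/30.

11/30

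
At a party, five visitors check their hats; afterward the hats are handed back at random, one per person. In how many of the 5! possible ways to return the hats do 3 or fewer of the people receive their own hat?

119

Sum C(5,i)·!(5-i) for i = 0..3:
  i=0: C(5,0)·!5 = 1·44 = 44
  i=1: C(5,1)·!4 = 5·9 = 45
  i=2: C(5,2)·!3 = 10·2 = 20
  i=3: C(5,3)·!2 = 10·1 = 10
Total = 119.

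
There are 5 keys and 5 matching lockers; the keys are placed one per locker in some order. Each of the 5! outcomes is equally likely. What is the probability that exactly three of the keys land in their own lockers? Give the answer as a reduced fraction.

1/12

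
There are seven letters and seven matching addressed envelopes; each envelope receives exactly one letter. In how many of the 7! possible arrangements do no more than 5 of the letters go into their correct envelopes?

Sum C(7,i)·!(7-i) for i = 0..5:
  i=0: C(7,0)·!7 = 1·1854 = 1854
  i=1: C(7,1)·!6 = 7·265 = 1855
  i=2: C(7,2)·!5 = 21·44 = 924
  i=3: C(7,3)·!4 = 35·9 = 315
  i=4: C(7,4)·!3 = 35·2 = 70
  i=5: C(7,5)·!2 = 21·1 = 21
Total = 5039.

5039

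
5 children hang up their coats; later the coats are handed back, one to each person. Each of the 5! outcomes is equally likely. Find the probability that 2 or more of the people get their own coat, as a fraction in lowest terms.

Favorable outcomes: Σ_{i≥2} C(5,i)·!(5-i) = 10·2 + 10·1 + 5·0 + 1·1 = 31.
Total outcomes: 5! = 120.
Probability = 31/120 = 31/120.

31/120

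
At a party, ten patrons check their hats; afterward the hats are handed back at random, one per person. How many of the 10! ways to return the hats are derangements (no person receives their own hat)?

1334961

Recurrence: !10 = 9·(!9 + !8).
!10 = 9·(133496 + 14833) = 9·148329 = 1334961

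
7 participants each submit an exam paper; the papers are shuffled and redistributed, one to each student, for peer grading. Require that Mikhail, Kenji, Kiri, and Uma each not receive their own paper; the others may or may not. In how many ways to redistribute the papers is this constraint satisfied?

2790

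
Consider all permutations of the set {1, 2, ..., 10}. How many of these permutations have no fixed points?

1334961

The subfactorial !10 = [10!/e] (nearest integer).
10! = 3628800, and 3628800/e ≈ 1334960.92, so !10 = 1334961.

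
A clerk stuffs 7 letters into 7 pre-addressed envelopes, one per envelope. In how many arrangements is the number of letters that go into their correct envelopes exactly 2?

924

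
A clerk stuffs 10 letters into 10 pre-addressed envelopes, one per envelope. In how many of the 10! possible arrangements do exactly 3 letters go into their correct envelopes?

Choose which 3 of the 10 are fixed: C(10,3) = 120.
The other 7 form a derangement: !7 = 1854.
Total: 120 × 1854 = 222480.

222480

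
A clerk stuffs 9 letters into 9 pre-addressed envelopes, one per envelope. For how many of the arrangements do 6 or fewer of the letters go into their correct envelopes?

# with exactly i fixed is C(9,i)·!(9-i); sum over i=0..6:
  i=0: C(9,0)·!9 = 1·133496 = 133496
  i=1: C(9,1)·!8 = 9·14833 = 133497
  i=2: C(9,2)·!7 = 36·1854 = 66744
  i=3: C(9,3)·!6 = 84·265 = 22260
  i=4: C(9,4)·!5 = 126·44 = 5544
  i=5: C(9,5)·!4 = 126·9 = 1134
  i=6: C(9,6)·!3 = 84·2 = 168
Total = 362843.

362843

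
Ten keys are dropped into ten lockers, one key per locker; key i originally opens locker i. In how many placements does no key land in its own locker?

!10 = 10! · Σ_{k=0}^{10} (-1)^k/k!
= 10! - 10!/1! + 10!/2! - 10!/3! + 10!/4! - 10!/5! + 10!/6! - 10!/7! + 10!/8! - 10!/9! + 10!/10!
= 3628800 - 3628800 + 1814400 - 604800 + 151200 - 30240 + 5040 - 720 + 90 - 10 + 1
= 1334961

1334961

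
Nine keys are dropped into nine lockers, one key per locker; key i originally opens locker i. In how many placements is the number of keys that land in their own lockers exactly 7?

36

Pick the 7 fixed positions: C(9,7) = 36 ways.
The remaining 2 must be deranged: !2 = 1.
Total: 36 × 1 = 36.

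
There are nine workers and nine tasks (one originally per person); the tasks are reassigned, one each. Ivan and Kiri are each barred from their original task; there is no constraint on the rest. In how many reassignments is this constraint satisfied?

287280

Let A_j be the event that the j-th constrained one is fixed. By inclusion-exclusion over the 2 events:
Σ_{j=0}^{2} (-1)^j C(2,j)(9-j)!
= C(2,0)·9! - C(2,1)·8! + C(2,2)·7!
= 362880 - 80640 + 5040
= 287280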